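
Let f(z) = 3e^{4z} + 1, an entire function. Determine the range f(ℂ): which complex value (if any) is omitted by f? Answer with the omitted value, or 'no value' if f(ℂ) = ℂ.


Little Picard bounds the complement of f(ℂ) to at most one point.
e^{4z} is never zero on ℂ, so 3·e^{4z} takes every value in ℂ ∖ {0}. Adding 1 shifts the range to ℂ ∖ {1}. Thus f omits exactly the value 1.

Omitted value: 1.


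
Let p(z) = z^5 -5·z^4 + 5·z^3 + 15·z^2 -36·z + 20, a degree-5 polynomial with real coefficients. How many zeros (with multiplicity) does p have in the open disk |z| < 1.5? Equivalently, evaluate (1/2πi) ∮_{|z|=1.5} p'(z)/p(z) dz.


The zeros of p are: 1, 2, (2 + 1i), (2 - 1i), -2.
Their magnitudes are: 1, 2, 2.236, 2.236, 2.
Zeros with |z| < R = 1.5: 1.
Count = 1.
By the argument principle, (1/2πi) ∮_{|z|=R} p'(z)/p(z) dz equals exactly this count.

Number of zeros inside |z| < 1.5: 1.


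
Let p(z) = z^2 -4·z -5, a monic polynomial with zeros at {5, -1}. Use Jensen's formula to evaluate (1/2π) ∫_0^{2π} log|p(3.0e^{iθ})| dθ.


Zeros: -1, 5; r = 3.0.
Inside |z| < r: -1. Outside (|z| ≥ r): 5.
p(0) = -5, so log|p(0)| = log(5) = 1.6094.
Apply Jensen: I(r) = log|p(0)| + Σ_k log(r/|z_k|), summed over zeros inside |z| < r.
  log(r/|z_k|) for z_k = -1: log(3.0/1) = 1.0986
  Outside zeros (5) contribute nothing to the Jensen sum.
Sum over inside zeros: 1.0986.
I(r) = log|p(0)| + (inside sum) = 1.6094 + 1.0986 = 2.7081.
Note: since some zeros are outside |z| ≤ r, the simplified n·log(r) form does NOT apply — only the inside zeros contribute.

I(r) ≈ 2.7081.


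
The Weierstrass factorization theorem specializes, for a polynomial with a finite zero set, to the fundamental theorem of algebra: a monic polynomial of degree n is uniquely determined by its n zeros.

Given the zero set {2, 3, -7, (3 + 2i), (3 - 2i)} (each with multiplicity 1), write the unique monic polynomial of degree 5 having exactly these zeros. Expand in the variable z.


The polynomial is p(z) = ∏_{α ∈ S} (z − α), where S = {2, 3, -7, (3 + 2i), (3 - 2i)}.
Expanding the product yields: p(z) = z^5 -4·z^4 -28·z^3 + 242·z^2 -629·z + 546.
Note conjugate pairs combine to real quadratics: (z − (3+2i))(z − (3−2i)) = z² − 6z + 13.
The resulting polynomial has degree 5 and real coefficients as required.

p(z) = z^5 -4·z^4 -28·z^3 + 242·z^2 -629·z + 546.


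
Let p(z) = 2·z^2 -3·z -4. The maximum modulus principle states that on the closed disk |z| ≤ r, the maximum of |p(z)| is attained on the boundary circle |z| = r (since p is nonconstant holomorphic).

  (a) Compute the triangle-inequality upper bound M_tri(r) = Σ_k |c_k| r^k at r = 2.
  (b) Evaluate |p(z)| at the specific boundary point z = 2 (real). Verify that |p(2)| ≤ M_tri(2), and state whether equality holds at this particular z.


Coefficients: c_0 = -4, c_1 = -3, c_2 = 2. Radius r = 2.
Part (a). Triangle bound: M_tri(r) = Σ_k |c_k| r^k
  = |-4|·2^0 + |-3|·2^1 + |2|·2^2
  = 4 + 6 + 8 = 18.
This bounds M(r) := max_{|z|=r} |p(z)| from above; equality holds iff all terms c_k z^k can be made to align in phase at a single z on |z|=r.
Part (b). At z = 2 (real, on the circle |z| = r):
  p(2) = (-4)·2^0 + (-3)·2^1 + (2)·2^2 = -2.
  |p(2)| = 2.
Check: |p(2)| = 2 ≤ 18 = M_tri(2). ✓ Equality does not hold at z = 2 (the coefficients have mixed signs, so the terms do not all align in phase there).

M_tri(2) = 18; |p(2)| = 2; equality at z=2: no.


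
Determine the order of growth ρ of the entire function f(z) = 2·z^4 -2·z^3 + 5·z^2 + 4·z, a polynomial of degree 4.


|f(z)| ≤ Σ|c_k|·r^k = O(r^4) as r → ∞. Polynomial growth is O(e^{r^ε}) for every ε > 0 (since r^4/e^{r^ε} → 0), so ρ ≤ ε for all ε > 0, i.e. ρ = 0. Every nonconstant polynomial has order 0.
Therefore ρ = 0.

Order ρ = 0.


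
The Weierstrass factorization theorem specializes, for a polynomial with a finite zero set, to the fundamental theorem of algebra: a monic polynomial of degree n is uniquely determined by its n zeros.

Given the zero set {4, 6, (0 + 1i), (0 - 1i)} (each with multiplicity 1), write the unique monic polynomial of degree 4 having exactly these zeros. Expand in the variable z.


The polynomial is p(z) = ∏_{α ∈ S} (z − α), where S = {4, 6, (0 + 1i), (0 - 1i)}.
Expanding the product yields: p(z) = z^4 -10·z^3 + 25·z^2 -10·z + 24.
Note conjugate pairs combine to real quadratics: (z − (0+1i))(z − (0−1i)) = z² + 1.
The resulting polynomial has degree 4 and real coefficients as required.

p(z) = z^4 -10·z^3 + 25·z^2 -10·z + 24.


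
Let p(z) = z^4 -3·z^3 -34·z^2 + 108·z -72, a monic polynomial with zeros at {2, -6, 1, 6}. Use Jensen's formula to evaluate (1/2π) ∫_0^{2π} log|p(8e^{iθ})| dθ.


Zeros: -6, 1, 2, 6; r = 8.
Inside |z| < r: -6, 1, 2, 6. Outside (|z| ≥ r): ∅.
p(0) = -72, so log|p(0)| = log(72) = 4.2767.
Apply Jensen: I(r) = log|p(0)| + Σ_k log(r/|z_k|), summed over zeros inside |z| < r.
  log(r/|z_k|) for z_k = 2: log(8/2) = 1.3863
  log(r/|z_k|) for z_k = -6: log(8/6) = 0.2877
  log(r/|z_k|) for z_k = 1: log(8/1) = 2.0794
  log(r/|z_k|) for z_k = 6: log(8/6) = 0.2877
Sum over inside zeros: 4.0411.
I(r) = log|p(0)| + (inside sum) = 4.2767 + 4.0411 = 8.3178.
Closed form (all zeros inside, monic): I(r) = n·log(r) = 4·log(8) = 8.3178. ✓

I(r) ≈ 8.3178.


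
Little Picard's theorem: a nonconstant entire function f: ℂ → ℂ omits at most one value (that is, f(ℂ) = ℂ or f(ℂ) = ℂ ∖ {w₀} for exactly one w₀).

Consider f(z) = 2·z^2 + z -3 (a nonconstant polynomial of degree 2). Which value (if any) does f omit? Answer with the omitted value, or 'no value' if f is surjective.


Little Picard bounds the complement of f(ℂ) to at most one point.
For every w ∈ ℂ, the equation p(z) − w = 0 is a nonconstant polynomial in z and hence has at least one root by the fundamental theorem of algebra. So p is surjective onto ℂ, omitting no value.

Omitted value: no value.


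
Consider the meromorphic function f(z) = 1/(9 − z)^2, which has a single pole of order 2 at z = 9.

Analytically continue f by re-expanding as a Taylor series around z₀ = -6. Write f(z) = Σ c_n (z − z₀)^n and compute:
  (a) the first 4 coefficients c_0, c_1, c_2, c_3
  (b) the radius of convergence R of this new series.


Let w = z − z₀, so z = z₀ + w.
Then 9 − z = 9 − (z₀ + w) = (9 − z₀) − w = 15 − w.
f(z) = 1/(15 − w)^2 = (1/(15)^2) · (1 − w/(15))^{−2}.
By the binomial series (1−u)^{−2} = Σ_{n≥0} C(n+1, 1) u^n for |u|<1, with u = w/(15):
  c_n = C(n+1, 1) / (15)^(n+2).
  c_0 = 1/(15)^2 = 1/225.
  c_1 = 2/(15)^3 = 2/3375.
  c_2 = 3/(15)^4 = 1/16875.
  c_3 = 4/(15)^5 = 4/759375.
The series is valid for |w/d| < 1, i.e. |z − z₀| < |d|.
Radius of convergence: R = |9 − z₀| = |15| = 15 (distance from z₀ to the singularity z = 9).

c_0 = 1/225, c_1 = 2/3375, c_2 = 1/16875, c_3 = 4/759375; R = 15.


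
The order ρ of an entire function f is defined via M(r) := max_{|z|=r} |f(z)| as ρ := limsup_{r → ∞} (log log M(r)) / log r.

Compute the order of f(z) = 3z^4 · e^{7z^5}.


M(r) = max_{|z|=r} |3|·|z|^4·|e^{7z^5}| = 3·r^4 · e^{7r^5} (the factors attain their maxima compatibly on |z|=r). Then log M(r) = log 3 + 4·log r + 7r^5, dominated by the last term, so log log M(r) ~ 5·log r. The polynomial factor 3z^4 contributes only a log r term and does not affect the order. ρ = 5.
Therefore ρ = 5.

Order ρ = 5.


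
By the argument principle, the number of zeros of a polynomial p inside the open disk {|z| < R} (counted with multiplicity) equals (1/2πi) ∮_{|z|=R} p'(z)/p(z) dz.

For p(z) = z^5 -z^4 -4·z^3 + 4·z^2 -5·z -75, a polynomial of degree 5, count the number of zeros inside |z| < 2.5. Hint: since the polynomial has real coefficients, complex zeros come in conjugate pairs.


The zeros of p are: (1 + 2i), (1 - 2i), 3, (-2 + 1i), (-2 - 1i).
Their magnitudes are: 2.236, 2.236, 3, 2.236, 2.236.
Zeros with |z| < R = 2.5: (1 + 2i), (1 - 2i), (-2 + 1i), (-2 - 1i).
Count = 4.
By the argument principle, (1/2πi) ∮_{|z|=R} p'(z)/p(z) dz equals exactly this count.

Number of zeros inside |z| < 2.5: 4.


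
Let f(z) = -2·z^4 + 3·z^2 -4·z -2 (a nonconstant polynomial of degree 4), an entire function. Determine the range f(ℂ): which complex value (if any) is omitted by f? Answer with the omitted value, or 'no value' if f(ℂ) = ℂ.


Little Picard bounds the complement of f(ℂ) to at most one point.
For every w ∈ ℂ, the equation p(z) − w = 0 is a nonconstant polynomial in z and hence has at least one root by the fundamental theorem of algebra. So p is surjective onto ℂ, omitting no value.

Omitted value: no value.


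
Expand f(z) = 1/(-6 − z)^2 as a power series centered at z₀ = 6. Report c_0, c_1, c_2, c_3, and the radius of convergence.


Let w = z − z₀, so z = z₀ + w.
Then -6 − z = -6 − (z₀ + w) = (-6 − z₀) − w = -12 − w.
f(z) = 1/(-12 − w)^2 = (1/(-12)^2) · (1 − w/(-12))^{−2}.
By the binomial series (1−u)^{−2} = Σ_{n≥0} C(n+1, 1) u^n for |u|<1, with u = w/(-12):
  c_n = C(n+1, 1) / (-12)^(n+2).
  c_0 = 1/(-12)^2 = 1/144.
  c_1 = 2/(-12)^3 = -1/864.
  c_2 = 3/(-12)^4 = 1/6912.
  c_3 = 4/(-12)^5 = -1/62208.
The series is valid for |w/d| < 1, i.e. |z − z₀| < |d|.
Radius of convergence: R = |-6 − z₀| = |-12| = 12 (distance from z₀ to the singularity z = -6).

c_0 = 1/144, c_1 = -1/864, c_2 = 1/6912, c_3 = -1/62208; R = 12.


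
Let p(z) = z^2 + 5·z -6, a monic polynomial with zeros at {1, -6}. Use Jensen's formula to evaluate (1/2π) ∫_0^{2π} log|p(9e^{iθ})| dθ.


Zeros: -6, 1; r = 9.
Inside |z| < r: -6, 1. Outside (|z| ≥ r): ∅.
p(0) = -6, so log|p(0)| = log(6) = 1.7918.
Apply Jensen: I(r) = log|p(0)| + Σ_k log(r/|z_k|), summed over zeros inside |z| < r.
  log(r/|z_k|) for z_k = 1: log(9/1) = 2.1972
  log(r/|z_k|) for z_k = -6: log(9/6) = 0.4055
Sum over inside zeros: 2.6027.
I(r) = log|p(0)| + (inside sum) = 1.7918 + 2.6027 = 4.3944.
Closed form (all zeros inside, monic): I(r) = n·log(r) = 2·log(9) = 4.3944. ✓

I(r) ≈ 4.3944.


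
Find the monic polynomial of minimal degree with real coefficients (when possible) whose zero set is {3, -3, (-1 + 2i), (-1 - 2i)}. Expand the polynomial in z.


The polynomial is p(z) = ∏_{α ∈ S} (z − α), where S = {3, -3, (-1 + 2i), (-1 - 2i)}.
Expanding the product yields: p(z) = z^4 + 2·z^3 -4·z^2 -18·z -45.
Note conjugate pairs combine to real quadratics: (z − (-1+2i))(z − (-1−2i)) = z² + 2z + 5.
The resulting polynomial has degree 4 and real coefficients as required.

p(z) = z^4 + 2·z^3 -4·z^2 -18·z -45.


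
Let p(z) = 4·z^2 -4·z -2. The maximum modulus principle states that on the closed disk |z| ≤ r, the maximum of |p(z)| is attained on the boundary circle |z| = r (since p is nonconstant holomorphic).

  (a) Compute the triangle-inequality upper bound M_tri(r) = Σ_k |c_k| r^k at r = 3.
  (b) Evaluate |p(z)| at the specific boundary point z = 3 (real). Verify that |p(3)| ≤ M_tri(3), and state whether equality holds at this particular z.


Coefficients: c_0 = -2, c_1 = -4, c_2 = 4. Radius r = 3.
Part (a). Triangle bound: M_tri(r) = Σ_k |c_k| r^k
  = |-2|·3^0 + |-4|·3^1 + |4|·3^2
  = 2 + 12 + 36 = 50.
This bounds M(r) := max_{|z|=r} |p(z)| from above; equality holds iff all terms c_k z^k can be made to align in phase at a single z on |z|=r.
Part (b). At z = 3 (real, on the circle |z| = r):
  p(3) = (-2)·3^0 + (-4)·3^1 + (4)·3^2 = 22.
  |p(3)| = 22.
Check: |p(3)| = 22 ≤ 50 = M_tri(3). ✓ Equality does not hold at z = 3 (the coefficients have mixed signs, so the terms do not all align in phase there).

M_tri(3) = 50; |p(3)| = 22; equality at z=3: no.


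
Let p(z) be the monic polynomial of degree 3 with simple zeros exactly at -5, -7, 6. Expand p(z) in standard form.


The polynomial is p(z) = ∏_{α ∈ S} (z − α), where S = {-5, -7, 6}.
Expanding the product yields: p(z) = z^3 + 6·z^2 -37·z -210.
The resulting polynomial has degree 3 and real coefficients as required.

p(z) = z^3 + 6·z^2 -37·z -210.


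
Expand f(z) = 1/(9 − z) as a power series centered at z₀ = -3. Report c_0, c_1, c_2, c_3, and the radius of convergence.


Let w = z − z₀, so z = z₀ + w.
Then 9 − z = 9 − (z₀ + w) = (9 − z₀) − w = 12 − w.
f(z) = 1/(12 − w) = (1/(12)) · 1/(1 − w/(12)) = Σ_{n≥0} w^n / (12)^(n+1).
So c_n = 1/(12)^(n+1):
  c_0 = 1/(12)^1 = 1/12.
  c_1 = 1/(12)^2 = 1/144.
  c_2 = 1/(12)^3 = 1/1728.
  c_3 = 1/(12)^4 = 1/20736.
The series is valid for |w/d| < 1, i.e. |z − z₀| < |d|.
Radius of convergence: R = |9 − z₀| = |12| = 12 (distance from z₀ to the singularity z = 9).

c_0 = 1/12, c_1 = 1/144, c_2 = 1/1728, c_3 = 1/20736; R = 12.


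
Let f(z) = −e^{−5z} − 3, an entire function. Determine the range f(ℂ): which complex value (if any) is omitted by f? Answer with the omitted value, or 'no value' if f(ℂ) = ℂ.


Little Picard bounds the complement of f(ℂ) to at most one point.
e^{−5z} is never zero on ℂ, so -1·e^{−5z} takes every value in ℂ ∖ {0}. Adding -3 shifts the range to ℂ ∖ {-3}. Thus f omits exactly the value -3.

Omitted value: -3.


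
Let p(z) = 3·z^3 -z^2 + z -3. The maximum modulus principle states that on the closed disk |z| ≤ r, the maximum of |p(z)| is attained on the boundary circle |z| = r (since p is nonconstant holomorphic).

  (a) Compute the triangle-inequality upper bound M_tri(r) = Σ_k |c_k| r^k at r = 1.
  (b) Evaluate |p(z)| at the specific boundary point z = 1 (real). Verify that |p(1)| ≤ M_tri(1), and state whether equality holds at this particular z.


Coefficients: c_0 = -3, c_1 = 1, c_2 = -1, c_3 = 3. Radius r = 1.
Part (a). Triangle bound: M_tri(r) = Σ_k |c_k| r^k
  = |-3|·1^0 + |1|·1^1 + |-1|·1^2 + |3|·1^3
  = 3 + 1 + 1 + 3 = 8.
This bounds M(r) := max_{|z|=r} |p(z)| from above; equality holds iff all terms c_k z^k can be made to align in phase at a single z on |z|=r.
Part (b). At z = 1 (real, on the circle |z| = r):
  p(1) = (-3)·1^0 + (1)·1^1 + (-1)·1^2 + (3)·1^3 = 0.
  |p(1)| = 0.
Check: |p(1)| = 0 ≤ 8 = M_tri(1). ✓ Equality does not hold at z = 1 (the coefficients have mixed signs, so the terms do not all align in phase there).

M_tri(1) = 8; |p(1)| = 0; equality at z=1: no.


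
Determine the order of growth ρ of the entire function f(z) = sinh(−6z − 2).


sinh(w) is a linear combination of e^{iw} and e^{−iw} (or e^w, e^{−w} in the hyperbolic case), so |sinh(w)| ≤ e^{|w|}. With w = −6z − 2, |w| ≤ 6|z| + 2 = 6r + 2 on |z| = r, giving M(r) ≤ e^{6r + 2}, so ρ ≤ 1. On a suitable ray (z = it for sin/cos; z = t for sinh/cosh, t real → ∞), |sinh(−6z − 2)| grows like e^{6|t|}/2, so ρ ≥ 1. Hence ρ = 1.
Therefore ρ = 1.

Order ρ = 1.


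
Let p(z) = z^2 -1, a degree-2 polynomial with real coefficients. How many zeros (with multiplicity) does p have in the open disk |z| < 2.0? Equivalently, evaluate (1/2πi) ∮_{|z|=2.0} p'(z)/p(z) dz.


The zeros of p are: -1, 1.
Their magnitudes are: 1, 1.
Zeros with |z| < R = 2.0: -1, 1.
Count = 2.
By the argument principle, (1/2πi) ∮_{|z|=R} p'(z)/p(z) dz equals exactly this count.

Number of zeros inside |z| < 2.0: 2.


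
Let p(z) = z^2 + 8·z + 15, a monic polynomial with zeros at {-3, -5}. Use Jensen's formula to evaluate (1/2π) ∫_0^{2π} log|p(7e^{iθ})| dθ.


Zeros: -5, -3; r = 7.
Inside |z| < r: -5, -3. Outside (|z| ≥ r): ∅.
p(0) = 15, so log|p(0)| = log(15) = 2.7081.
Apply Jensen: I(r) = log|p(0)| + Σ_k log(r/|z_k|), summed over zeros inside |z| < r.
  log(r/|z_k|) for z_k = -3: log(7/3) = 0.8473
  log(r/|z_k|) for z_k = -5: log(7/5) = 0.3365
Sum over inside zeros: 1.1838.
I(r) = log|p(0)| + (inside sum) = 2.7081 + 1.1838 = 3.8918.
Closed form (all zeros inside, monic): I(r) = n·log(r) = 2·log(7) = 3.8918. ✓

I(r) ≈ 3.8918.


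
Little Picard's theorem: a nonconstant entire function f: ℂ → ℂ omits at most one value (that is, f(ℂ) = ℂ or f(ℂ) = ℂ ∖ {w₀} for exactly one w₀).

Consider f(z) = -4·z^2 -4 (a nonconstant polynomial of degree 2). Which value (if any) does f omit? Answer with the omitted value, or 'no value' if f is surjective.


Little Picard bounds the complement of f(ℂ) to at most one point.
For every w ∈ ℂ, the equation p(z) − w = 0 is a nonconstant polynomial in z and hence has at least one root by the fundamental theorem of algebra. So p is surjective onto ℂ, omitting no value.

Omitted value: no value.


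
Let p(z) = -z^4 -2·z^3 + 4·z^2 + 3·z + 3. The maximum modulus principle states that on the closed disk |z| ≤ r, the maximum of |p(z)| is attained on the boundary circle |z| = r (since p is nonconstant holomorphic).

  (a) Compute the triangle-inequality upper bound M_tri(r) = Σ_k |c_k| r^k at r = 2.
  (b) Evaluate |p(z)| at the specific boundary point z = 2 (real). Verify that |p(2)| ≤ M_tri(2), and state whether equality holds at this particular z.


Coefficients: c_0 = 3, c_1 = 3, c_2 = 4, c_3 = -2, c_4 = -1. Radius r = 2.
Part (a). Triangle bound: M_tri(r) = Σ_k |c_k| r^k
  = |3|·2^0 + |3|·2^1 + |4|·2^2 + |-2|·2^3 + |-1|·2^4
  = 3 + 6 + 16 + 16 + 16 = 57.
This bounds M(r) := max_{|z|=r} |p(z)| from above; equality holds iff all terms c_k z^k can be made to align in phase at a single z on |z|=r.
Part (b). At z = 2 (real, on the circle |z| = r):
  p(2) = (3)·2^0 + (3)·2^1 + (4)·2^2 + (-2)·2^3 + (-1)·2^4 = -7.
  |p(2)| = 7.
Check: |p(2)| = 7 ≤ 57 = M_tri(2). ✓ Equality does not hold at z = 2 (the coefficients have mixed signs, so the terms do not all align in phase there).

M_tri(2) = 57; |p(2)| = 7; equality at z=2: no.


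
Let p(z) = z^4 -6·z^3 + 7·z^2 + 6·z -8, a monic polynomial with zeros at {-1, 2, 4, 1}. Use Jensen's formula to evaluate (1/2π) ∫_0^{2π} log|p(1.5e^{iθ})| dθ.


Zeros: -1, 1, 2, 4; r = 1.5.
Inside |z| < r: -1, 1. Outside (|z| ≥ r): 2, 4.
p(0) = -8, so log|p(0)| = log(8) = 2.0794.
Apply Jensen: I(r) = log|p(0)| + Σ_k log(r/|z_k|), summed over zeros inside |z| < r.
  log(r/|z_k|) for z_k = -1: log(1.5/1) = 0.4055
  log(r/|z_k|) for z_k = 1: log(1.5/1) = 0.4055
  Outside zeros (2, 4) contribute nothing to the Jensen sum.
Sum over inside zeros: 0.8109.
I(r) = log|p(0)| + (inside sum) = 2.0794 + 0.8109 = 2.8904.
Note: since some zeros are outside |z| ≤ r, the simplified n·log(r) form does NOT apply — only the inside zeros contribute.

I(r) ≈ 2.8904.


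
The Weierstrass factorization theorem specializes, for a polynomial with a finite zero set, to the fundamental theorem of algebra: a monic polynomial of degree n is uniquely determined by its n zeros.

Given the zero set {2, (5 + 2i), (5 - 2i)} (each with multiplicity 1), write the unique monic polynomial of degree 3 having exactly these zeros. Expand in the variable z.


The polynomial is p(z) = ∏_{α ∈ S} (z − α), where S = {2, (5 + 2i), (5 - 2i)}.
Expanding the product yields: p(z) = z^3 -12·z^2 + 49·z -58.
Note conjugate pairs combine to real quadratics: (z − (5+2i))(z − (5−2i)) = z² − 10z + 29.
The resulting polynomial has degree 3 and real coefficients as required.

p(z) = z^3 -12·z^2 + 49·z -58.


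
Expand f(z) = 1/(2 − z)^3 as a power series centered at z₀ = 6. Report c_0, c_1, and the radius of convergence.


Let w = z − z₀, so z = z₀ + w.
Then 2 − z = 2 − (z₀ + w) = (2 − z₀) − w = -4 − w.
f(z) = 1/(-4 − w)^3 = (1/(-4)^3) · (1 − w/(-4))^{−3}.
By the binomial series (1−u)^{−3} = Σ_{n≥0} C(n+2, 2) u^n for |u|<1, with u = w/(-4):
  c_n = C(n+2, 2) / (-4)^(n+3).
  c_0 = 1/(-4)^3 = -1/64.
  c_1 = 3/(-4)^4 = 3/256.
The series is valid for |w/d| < 1, i.e. |z − z₀| < |d|.
Radius of convergence: R = |2 − z₀| = |-4| = 4 (distance from z₀ to the singularity z = 2).

c_0 = -1/64, c_1 = 3/256; R = 4.


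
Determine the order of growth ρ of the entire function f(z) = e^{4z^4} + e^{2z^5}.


Each summand is entire of order 4 and 5 respectively (as in the single-exponential case). The order of a sum is at most the max of the orders, so ρ ≤ 5. For the lower bound: on |z|=r choose arg z so that 2z^5 is real positive; then |e^{2z^5}| = e^{2r^5} while |e^{4z^4}| ≤ e^{4r^4} = o(e^{2r^5}). So |f| ≥ e^{2r^5}(1 − o(1)) and ρ ≥ 5. Hence ρ = max(4, 5) = 5.
Therefore ρ = 5.

Order ρ = 5.


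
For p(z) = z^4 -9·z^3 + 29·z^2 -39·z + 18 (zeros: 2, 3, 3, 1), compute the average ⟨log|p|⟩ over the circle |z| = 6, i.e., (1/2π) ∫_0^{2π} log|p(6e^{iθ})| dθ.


Zeros: 1, 2, 3, 3; r = 6.
Inside |z| < r: 1, 2, 3, 3. Outside (|z| ≥ r): ∅.
p(0) = 18, so log|p(0)| = log(18) = 2.8904.
Apply Jensen: I(r) = log|p(0)| + Σ_k log(r/|z_k|), summed over zeros inside |z| < r.
  log(r/|z_k|) for z_k = 2: log(6/2) = 1.0986
  log(r/|z_k|) for z_k = 3: log(6/3) = 0.6931
  log(r/|z_k|) for z_k = 3: log(6/3) = 0.6931
  log(r/|z_k|) for z_k = 1: log(6/1) = 1.7918
Sum over inside zeros: 4.2767.
I(r) = log|p(0)| + (inside sum) = 2.8904 + 4.2767 = 7.1670.
Closed form (all zeros inside, monic): I(r) = n·log(r) = 4·log(6) = 7.1670. ✓

I(r) ≈ 7.1670.


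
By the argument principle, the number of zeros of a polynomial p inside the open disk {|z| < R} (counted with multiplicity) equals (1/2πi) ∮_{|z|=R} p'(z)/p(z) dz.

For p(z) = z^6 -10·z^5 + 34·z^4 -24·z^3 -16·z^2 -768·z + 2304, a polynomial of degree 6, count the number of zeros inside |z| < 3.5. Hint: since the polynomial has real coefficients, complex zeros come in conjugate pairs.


The zeros of p are: 4, (3 + 3i), (3 - 3i), (-2 + 2i), (-2 - 2i), 4.
Their magnitudes are: 4, 4.243, 4.243, 2.828, 2.828, 4.
Zeros with |z| < R = 3.5: (-2 + 2i), (-2 - 2i).
Count = 2.
By the argument principle, (1/2πi) ∮_{|z|=R} p'(z)/p(z) dz equals exactly this count.

Number of zeros inside |z| < 3.5: 2.


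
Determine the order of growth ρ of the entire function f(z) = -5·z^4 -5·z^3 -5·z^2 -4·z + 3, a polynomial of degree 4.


|f(z)| ≤ Σ|c_k|·r^k = O(r^4) as r → ∞. Polynomial growth is O(e^{r^ε}) for every ε > 0 (since r^4/e^{r^ε} → 0), so ρ ≤ ε for all ε > 0, i.e. ρ = 0. Every nonconstant polynomial has order 0.
Therefore ρ = 0.

Order ρ = 0.


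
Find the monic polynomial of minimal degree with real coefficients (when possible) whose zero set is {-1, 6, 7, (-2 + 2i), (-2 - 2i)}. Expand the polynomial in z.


The polynomial is p(z) = ∏_{α ∈ S} (z − α), where S = {-1, 6, 7, (-2 + 2i), (-2 - 2i)}.
Expanding the product yields: p(z) = z^5 -8·z^4 -11·z^3 + 62·z^2 + 400·z + 336.
Note conjugate pairs combine to real quadratics: (z − (-2+2i))(z − (-2−2i)) = z² + 4z + 8.
The resulting polynomial has degree 5 and real coefficients as required.

p(z) = z^5 -8·z^4 -11·z^3 + 62·z^2 + 400·z + 336.


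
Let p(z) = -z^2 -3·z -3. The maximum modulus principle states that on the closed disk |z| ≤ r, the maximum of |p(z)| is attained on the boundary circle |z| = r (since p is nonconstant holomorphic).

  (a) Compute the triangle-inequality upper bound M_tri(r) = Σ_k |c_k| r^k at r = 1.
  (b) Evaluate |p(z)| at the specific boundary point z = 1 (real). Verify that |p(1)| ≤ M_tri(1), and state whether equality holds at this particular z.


Coefficients: c_0 = -3, c_1 = -3, c_2 = -1. Radius r = 1.
Part (a). Triangle bound: M_tri(r) = Σ_k |c_k| r^k
  = |-3|·1^0 + |-3|·1^1 + |-1|·1^2
  = 3 + 3 + 1 = 7.
This bounds M(r) := max_{|z|=r} |p(z)| from above; equality holds iff all terms c_k z^k can be made to align in phase at a single z on |z|=r.
Part (b). At z = 1 (real, on the circle |z| = r):
  p(1) = (-3)·1^0 + (-3)·1^1 + (-1)·1^2 = -7.
  |p(1)| = 7.
Since all nonzero coefficients share the same sign, |p(1)| = 7 = M_tri(1); the triangle bound is attained at z = 1, so in fact M(r) = 7.

M_tri(1) = 7; |p(1)| = 7; equality at z=1: yes.


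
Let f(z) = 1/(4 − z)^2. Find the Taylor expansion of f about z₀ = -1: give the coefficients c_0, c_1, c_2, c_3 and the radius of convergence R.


Let w = z − z₀, so z = z₀ + w.
Then 4 − z = 4 − (z₀ + w) = (4 − z₀) − w = 5 − w.
f(z) = 1/(5 − w)^2 = (1/(5)^2) · (1 − w/(5))^{−2}.
By the binomial series (1−u)^{−2} = Σ_{n≥0} C(n+1, 1) u^n for |u|<1, with u = w/(5):
  c_n = C(n+1, 1) / (5)^(n+2).
  c_0 = 1/(5)^2 = 1/25.
  c_1 = 2/(5)^3 = 2/125.
  c_2 = 3/(5)^4 = 3/625.
  c_3 = 4/(5)^5 = 4/3125.
The series is valid for |w/d| < 1, i.e. |z − z₀| < |d|.
Radius of convergence: R = |4 − z₀| = |5| = 5 (distance from z₀ to the singularity z = 4).

c_0 = 1/25, c_1 = 2/125, c_2 = 3/625, c_3 = 4/3125; R = 5.


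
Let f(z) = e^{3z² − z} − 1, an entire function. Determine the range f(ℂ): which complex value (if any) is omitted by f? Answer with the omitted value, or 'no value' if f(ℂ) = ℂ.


Little Picard bounds the complement of f(ℂ) to at most one point.
The exponent g(z) = 3z² − z is a nonconstant polynomial, hence surjective onto ℂ. So e^{g(z)} takes every value in {e^w : w ∈ ℂ} = ℂ ∖ {0}. Adding -1 shifts the range to ℂ ∖ {-1}. f omits exactly -1.

Omitted value: -1.


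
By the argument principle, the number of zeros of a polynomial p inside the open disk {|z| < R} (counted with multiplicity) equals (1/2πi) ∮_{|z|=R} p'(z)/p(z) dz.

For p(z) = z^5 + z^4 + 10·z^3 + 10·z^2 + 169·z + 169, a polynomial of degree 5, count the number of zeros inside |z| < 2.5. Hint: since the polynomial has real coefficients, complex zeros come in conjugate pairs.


The zeros of p are: (2 + 3i), (2 - 3i), (-2 + 3i), (-2 - 3i), -1.
Their magnitudes are: 3.606, 3.606, 3.606, 3.606, 1.
Zeros with |z| < R = 2.5: -1.
Count = 1.
By the argument principle, (1/2πi) ∮_{|z|=R} p'(z)/p(z) dz equals exactly this count.

Number of zeros inside |z| < 2.5: 1.


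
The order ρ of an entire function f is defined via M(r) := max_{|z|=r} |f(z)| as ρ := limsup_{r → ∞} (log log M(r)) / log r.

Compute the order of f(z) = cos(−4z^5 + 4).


Write cos(w) = (e^{iw} ± e^{−iw})/(2 or 2i), so |cos(w)| ≤ e^{|w|}. With w = −4z^5 + 4, |w| ≤ 4r^5 + 4 on |z|=r, giving M(r) ≤ e^{4r^5 + 4} and ρ ≤ 5. For the lower bound, choose z on |z|=r with -4z^5 purely imaginary of modulus 4r^5; then |cos(−4z^5 + 4)| grows like e^{4r^5}/2, so ρ ≥ 5. Hence ρ = 5.
Therefore ρ = 5.

Order ρ = 5.


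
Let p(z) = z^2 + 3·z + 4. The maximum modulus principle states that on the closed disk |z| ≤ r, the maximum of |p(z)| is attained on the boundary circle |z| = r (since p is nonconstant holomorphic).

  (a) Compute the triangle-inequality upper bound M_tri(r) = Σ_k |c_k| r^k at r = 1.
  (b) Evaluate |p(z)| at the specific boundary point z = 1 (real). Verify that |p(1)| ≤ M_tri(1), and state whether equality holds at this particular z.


Coefficients: c_0 = 4, c_1 = 3, c_2 = 1. Radius r = 1.
Part (a). Triangle bound: M_tri(r) = Σ_k |c_k| r^k
  = |4|·1^0 + |3|·1^1 + |1|·1^2
  = 4 + 3 + 1 = 8.
This bounds M(r) := max_{|z|=r} |p(z)| from above; equality holds iff all terms c_k z^k can be made to align in phase at a single z on |z|=r.
Part (b). At z = 1 (real, on the circle |z| = r):
  p(1) = (4)·1^0 + (3)·1^1 + (1)·1^2 = 8.
  |p(1)| = 8.
Since all nonzero coefficients share the same sign, |p(1)| = 8 = M_tri(1); the triangle bound is attained at z = 1, so in fact M(r) = 8.

M_tri(1) = 8; |p(1)| = 8; equality at z=1: yes.


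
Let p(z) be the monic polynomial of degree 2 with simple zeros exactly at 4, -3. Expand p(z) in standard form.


The polynomial is p(z) = ∏_{α ∈ S} (z − α), where S = {4, -3}.
Expanding the product yields: p(z) = z^2 -z -12.
The resulting polynomial has degree 2 and real coefficients as required.

p(z) = z^2 -z -12.


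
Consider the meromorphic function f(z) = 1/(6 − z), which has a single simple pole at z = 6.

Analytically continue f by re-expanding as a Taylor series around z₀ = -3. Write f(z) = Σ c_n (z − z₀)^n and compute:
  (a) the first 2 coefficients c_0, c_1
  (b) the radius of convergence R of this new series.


Let w = z − z₀, so z = z₀ + w.
Then 6 − z = 6 − (z₀ + w) = (6 − z₀) − w = 9 − w.
f(z) = 1/(9 − w) = (1/(9)) · 1/(1 − w/(9)) = Σ_{n≥0} w^n / (9)^(n+1).
So c_n = 1/(9)^(n+1):
  c_0 = 1/(9)^1 = 1/9.
  c_1 = 1/(9)^2 = 1/81.
The series is valid for |w/d| < 1, i.e. |z − z₀| < |d|.
Radius of convergence: R = |6 − z₀| = |9| = 9 (distance from z₀ to the singularity z = 6).

c_0 = 1/9, c_1 = 1/81; R = 9.


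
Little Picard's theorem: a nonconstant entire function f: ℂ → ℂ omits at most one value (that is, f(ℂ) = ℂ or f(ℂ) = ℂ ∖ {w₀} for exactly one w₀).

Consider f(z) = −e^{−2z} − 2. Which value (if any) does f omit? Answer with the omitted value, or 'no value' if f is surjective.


Little Picard bounds the complement of f(ℂ) to at most one point.
e^{−2z} is never zero on ℂ, so -1·e^{−2z} takes every value in ℂ ∖ {0}. Adding -2 shifts the range to ℂ ∖ {-2}. Thus f omits exactly the value -2.

Omitted value: -2.


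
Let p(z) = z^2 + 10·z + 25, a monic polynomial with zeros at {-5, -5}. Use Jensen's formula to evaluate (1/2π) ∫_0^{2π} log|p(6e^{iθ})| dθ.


Zeros: -5, -5; r = 6.
Inside |z| < r: -5, -5. Outside (|z| ≥ r): ∅.
p(0) = 25, so log|p(0)| = log(25) = 3.2189.
Apply Jensen: I(r) = log|p(0)| + Σ_k log(r/|z_k|), summed over zeros inside |z| < r.
  log(r/|z_k|) for z_k = -5: log(6/5) = 0.1823
  log(r/|z_k|) for z_k = -5: log(6/5) = 0.1823
Sum over inside zeros: 0.3646.
I(r) = log|p(0)| + (inside sum) = 3.2189 + 0.3646 = 3.5835.
Closed form (all zeros inside, monic): I(r) = n·log(r) = 2·log(6) = 3.5835. ✓

I(r) ≈ 3.5835.


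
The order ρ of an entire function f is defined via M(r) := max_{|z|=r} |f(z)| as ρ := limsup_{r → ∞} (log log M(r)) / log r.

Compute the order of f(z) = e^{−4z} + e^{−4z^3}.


Each summand is entire of order 1 and 3 respectively (as in the single-exponential case). The order of a sum is at most the max of the orders, so ρ ≤ 3. For the lower bound: on |z|=r choose arg z so that -4z^3 is real positive; then |e^{-4z^3}| = e^{4r^3} while |e^{-4z}| ≤ e^{4r^1} = o(e^{4r^3}). So |f| ≥ e^{4r^3}(1 − o(1)) and ρ ≥ 3. Hence ρ = max(1, 3) = 3.
Therefore ρ = 3.

Order ρ = 3.


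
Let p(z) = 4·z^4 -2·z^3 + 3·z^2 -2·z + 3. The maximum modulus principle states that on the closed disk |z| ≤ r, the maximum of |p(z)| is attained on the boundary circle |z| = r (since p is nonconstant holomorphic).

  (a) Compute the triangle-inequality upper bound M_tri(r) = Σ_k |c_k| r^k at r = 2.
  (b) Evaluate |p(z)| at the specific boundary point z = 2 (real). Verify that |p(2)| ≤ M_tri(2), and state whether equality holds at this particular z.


Coefficients: c_0 = 3, c_1 = -2, c_2 = 3, c_3 = -2, c_4 = 4. Radius r = 2.
Part (a). Triangle bound: M_tri(r) = Σ_k |c_k| r^k
  = |3|·2^0 + |-2|·2^1 + |3|·2^2 + |-2|·2^3 + |4|·2^4
  = 3 + 4 + 12 + 16 + 64 = 99.
This bounds M(r) := max_{|z|=r} |p(z)| from above; equality holds iff all terms c_k z^k can be made to align in phase at a single z on |z|=r.
Part (b). At z = 2 (real, on the circle |z| = r):
  p(2) = (3)·2^0 + (-2)·2^1 + (3)·2^2 + (-2)·2^3 + (4)·2^4 = 59.
  |p(2)| = 59.
Check: |p(2)| = 59 ≤ 99 = M_tri(2). ✓ Equality does not hold at z = 2 (the coefficients have mixed signs, so the terms do not all align in phase there).

M_tri(2) = 99; |p(2)| = 59; equality at z=2: no.


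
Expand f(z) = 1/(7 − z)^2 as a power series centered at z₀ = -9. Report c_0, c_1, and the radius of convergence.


Let w = z − z₀, so z = z₀ + w.
Then 7 − z = 7 − (z₀ + w) = (7 − z₀) − w = 16 − w.
f(z) = 1/(16 − w)^2 = (1/(16)^2) · (1 − w/(16))^{−2}.
By the binomial series (1−u)^{−2} = Σ_{n≥0} C(n+1, 1) u^n for |u|<1, with u = w/(16):
  c_n = C(n+1, 1) / (16)^(n+2).
  c_0 = 1/(16)^2 = 1/256.
  c_1 = 2/(16)^3 = 1/2048.
The series is valid for |w/d| < 1, i.e. |z − z₀| < |d|.
Radius of convergence: R = |7 − z₀| = |16| = 16 (distance from z₀ to the singularity z = 7).

c_0 = 1/256, c_1 = 1/2048; R = 16.


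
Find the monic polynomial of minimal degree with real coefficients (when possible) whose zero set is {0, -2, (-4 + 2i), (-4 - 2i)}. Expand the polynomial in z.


The polynomial is p(z) = ∏_{α ∈ S} (z − α), where S = {0, -2, (-4 + 2i), (-4 - 2i)}.
Expanding the product yields: p(z) = z^4 + 10·z^3 + 36·z^2 + 40·z.
Note conjugate pairs combine to real quadratics: (z − (-4+2i))(z − (-4−2i)) = z² + 8z + 20.
The resulting polynomial has degree 4 and real coefficients as required.

p(z) = z^4 + 10·z^3 + 36·z^2 + 40·z.


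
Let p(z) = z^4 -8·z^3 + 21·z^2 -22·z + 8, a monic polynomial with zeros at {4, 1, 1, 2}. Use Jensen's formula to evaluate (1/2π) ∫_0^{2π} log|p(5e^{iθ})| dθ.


Zeros: 1, 1, 2, 4; r = 5.
Inside |z| < r: 1, 1, 2, 4. Outside (|z| ≥ r): ∅.
p(0) = 8, so log|p(0)| = log(8) = 2.0794.
Apply Jensen: I(r) = log|p(0)| + Σ_k log(r/|z_k|), summed over zeros inside |z| < r.
  log(r/|z_k|) for z_k = 4: log(5/4) = 0.2231
  log(r/|z_k|) for z_k = 1: log(5/1) = 1.6094
  log(r/|z_k|) for z_k = 1: log(5/1) = 1.6094
  log(r/|z_k|) for z_k = 2: log(5/2) = 0.9163
Sum over inside zeros: 4.3583.
I(r) = log|p(0)| + (inside sum) = 2.0794 + 4.3583 = 6.4378.
Closed form (all zeros inside, monic): I(r) = n·log(r) = 4·log(5) = 6.4378. ✓

I(r) ≈ 6.4378.


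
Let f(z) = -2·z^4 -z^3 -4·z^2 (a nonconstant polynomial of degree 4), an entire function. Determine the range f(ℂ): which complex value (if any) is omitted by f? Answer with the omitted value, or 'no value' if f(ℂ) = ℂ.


Little Picard bounds the complement of f(ℂ) to at most one point.
For every w ∈ ℂ, the equation p(z) − w = 0 is a nonconstant polynomial in z and hence has at least one root by the fundamental theorem of algebra. So p is surjective onto ℂ, omitting no value.

Omitted value: no value.


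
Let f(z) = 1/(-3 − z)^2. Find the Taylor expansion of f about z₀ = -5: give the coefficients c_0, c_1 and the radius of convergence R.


Let w = z − z₀, so z = z₀ + w.
Then -3 − z = -3 − (z₀ + w) = (-3 − z₀) − w = 2 − w.
f(z) = 1/(2 − w)^2 = (1/(2)^2) · (1 − w/(2))^{−2}.
By the binomial series (1−u)^{−2} = Σ_{n≥0} C(n+1, 1) u^n for |u|<1, with u = w/(2):
  c_n = C(n+1, 1) / (2)^(n+2).
  c_0 = 1/(2)^2 = 1/4.
  c_1 = 2/(2)^3 = 1/4.
The series is valid for |w/d| < 1, i.e. |z − z₀| < |d|.
Radius of convergence: R = |-3 − z₀| = |2| = 2 (distance from z₀ to the singularity z = -3).

c_0 = 1/4, c_1 = 1/4; R = 2.


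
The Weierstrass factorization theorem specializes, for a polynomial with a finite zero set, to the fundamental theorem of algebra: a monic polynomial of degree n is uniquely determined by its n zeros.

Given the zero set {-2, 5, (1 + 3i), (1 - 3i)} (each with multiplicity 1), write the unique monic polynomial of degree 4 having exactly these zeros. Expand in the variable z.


The polynomial is p(z) = ∏_{α ∈ S} (z − α), where S = {-2, 5, (1 + 3i), (1 - 3i)}.
Expanding the product yields: p(z) = z^4 -5·z^3 + 6·z^2 -10·z -100.
Note conjugate pairs combine to real quadratics: (z − (1+3i))(z − (1−3i)) = z² − 2z + 10.
The resulting polynomial has degree 4 and real coefficients as required.

p(z) = z^4 -5·z^3 + 6·z^2 -10·z -100.


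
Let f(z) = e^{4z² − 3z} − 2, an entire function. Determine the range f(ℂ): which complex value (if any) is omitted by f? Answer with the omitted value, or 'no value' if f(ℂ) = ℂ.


Little Picard bounds the complement of f(ℂ) to at most one point.
The exponent g(z) = 4z² − 3z is a nonconstant polynomial, hence surjective onto ℂ. So e^{g(z)} takes every value in {e^w : w ∈ ℂ} = ℂ ∖ {0}. Adding -2 shifts the range to ℂ ∖ {-2}. f omits exactly -2.

Omitted value: -2.


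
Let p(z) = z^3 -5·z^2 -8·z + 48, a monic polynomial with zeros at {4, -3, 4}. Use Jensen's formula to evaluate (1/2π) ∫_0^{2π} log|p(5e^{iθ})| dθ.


Zeros: -3, 4, 4; r = 5.
Inside |z| < r: -3, 4, 4. Outside (|z| ≥ r): ∅.
p(0) = 48, so log|p(0)| = log(48) = 3.8712.
Apply Jensen: I(r) = log|p(0)| + Σ_k log(r/|z_k|), summed over zeros inside |z| < r.
  log(r/|z_k|) for z_k = 4: log(5/4) = 0.2231
  log(r/|z_k|) for z_k = -3: log(5/3) = 0.5108
  log(r/|z_k|) for z_k = 4: log(5/4) = 0.2231
Sum over inside zeros: 0.9571.
I(r) = log|p(0)| + (inside sum) = 3.8712 + 0.9571 = 4.8283.
Closed form (all zeros inside, monic): I(r) = n·log(r) = 3·log(5) = 4.8283. ✓

I(r) ≈ 4.8283.


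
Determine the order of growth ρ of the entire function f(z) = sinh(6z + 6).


sinh(w) is a linear combination of e^{iw} and e^{−iw} (or e^w, e^{−w} in the hyperbolic case), so |sinh(w)| ≤ e^{|w|}. With w = 6z + 6, |w| ≤ 6|z| + 6 = 6r + 6 on |z| = r, giving M(r) ≤ e^{6r + 6}, so ρ ≤ 1. On a suitable ray (z = it for sin/cos; z = t for sinh/cosh, t real → ∞), |sinh(6z + 6)| grows like e^{6|t|}/2, so ρ ≥ 1. Hence ρ = 1.
Therefore ρ = 1.

Order ρ = 1.


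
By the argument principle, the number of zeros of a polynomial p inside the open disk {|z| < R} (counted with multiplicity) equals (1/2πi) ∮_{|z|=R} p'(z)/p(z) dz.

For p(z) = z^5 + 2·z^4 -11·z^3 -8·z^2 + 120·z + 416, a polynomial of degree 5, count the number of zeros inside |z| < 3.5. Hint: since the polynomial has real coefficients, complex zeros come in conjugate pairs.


The zeros of p are: (-2 + 2i), (-2 - 2i), -4, (3 + 2i), (3 - 2i).
Their magnitudes are: 2.828, 2.828, 4, 3.606, 3.606.
Zeros with |z| < R = 3.5: (-2 + 2i), (-2 - 2i).
Count = 2.
By the argument principle, (1/2πi) ∮_{|z|=R} p'(z)/p(z) dz equals exactly this count.

Number of zeros inside |z| < 3.5: 2.


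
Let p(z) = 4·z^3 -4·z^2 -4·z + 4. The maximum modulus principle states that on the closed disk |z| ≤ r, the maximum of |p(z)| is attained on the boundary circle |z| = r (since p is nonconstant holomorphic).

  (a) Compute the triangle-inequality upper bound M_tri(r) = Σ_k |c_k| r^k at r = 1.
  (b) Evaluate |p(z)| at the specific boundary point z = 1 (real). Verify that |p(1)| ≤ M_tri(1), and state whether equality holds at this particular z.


Coefficients: c_0 = 4, c_1 = -4, c_2 = -4, c_3 = 4. Radius r = 1.
Part (a). Triangle bound: M_tri(r) = Σ_k |c_k| r^k
  = |4|·1^0 + |-4|·1^1 + |-4|·1^2 + |4|·1^3
  = 4 + 4 + 4 + 4 = 16.
This bounds M(r) := max_{|z|=r} |p(z)| from above; equality holds iff all terms c_k z^k can be made to align in phase at a single z on |z|=r.
Part (b). At z = 1 (real, on the circle |z| = r):
  p(1) = (4)·1^0 + (-4)·1^1 + (-4)·1^2 + (4)·1^3 = 0.
  |p(1)| = 0.
Check: |p(1)| = 0 ≤ 16 = M_tri(1). ✓ Equality does not hold at z = 1 (the coefficients have mixed signs, so the terms do not all align in phase there).

M_tri(1) = 16; |p(1)| = 0; equality at z=1: no.


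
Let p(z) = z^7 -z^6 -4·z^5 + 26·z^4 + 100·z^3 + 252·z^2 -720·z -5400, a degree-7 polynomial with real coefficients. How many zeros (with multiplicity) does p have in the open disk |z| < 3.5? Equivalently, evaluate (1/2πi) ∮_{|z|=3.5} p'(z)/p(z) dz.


The zeros of p are: 3, (-1 + 3i), (-1 - 3i), (-3 + 1i), (-3 - 1i), (3 + 3i), (3 - 3i).
Their magnitudes are: 3, 3.162, 3.162, 3.162, 3.162, 4.243, 4.243.
Zeros with |z| < R = 3.5: 3, (-1 + 3i), (-1 - 3i), (-3 + 1i), (-3 - 1i).
Count = 5.
By the argument principle, (1/2πi) ∮_{|z|=R} p'(z)/p(z) dz equals exactly this count.

Number of zeros inside |z| < 3.5: 5.


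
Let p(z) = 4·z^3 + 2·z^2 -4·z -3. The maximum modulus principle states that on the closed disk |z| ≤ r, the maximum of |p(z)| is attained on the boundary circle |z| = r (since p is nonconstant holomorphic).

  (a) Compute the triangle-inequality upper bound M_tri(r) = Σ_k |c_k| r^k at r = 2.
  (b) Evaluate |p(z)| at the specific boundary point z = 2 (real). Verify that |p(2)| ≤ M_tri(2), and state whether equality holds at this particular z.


Coefficients: c_0 = -3, c_1 = -4, c_2 = 2, c_3 = 4. Radius r = 2.
Part (a). Triangle bound: M_tri(r) = Σ_k |c_k| r^k
  = |-3|·2^0 + |-4|·2^1 + |2|·2^2 + |4|·2^3
  = 3 + 8 + 8 + 32 = 51.
This bounds M(r) := max_{|z|=r} |p(z)| from above; equality holds iff all terms c_k z^k can be made to align in phase at a single z on |z|=r.
Part (b). At z = 2 (real, on the circle |z| = r):
  p(2) = (-3)·2^0 + (-4)·2^1 + (2)·2^2 + (4)·2^3 = 29.
  |p(2)| = 29.
Check: |p(2)| = 29 ≤ 51 = M_tri(2). ✓ Equality does not hold at z = 2 (the coefficients have mixed signs, so the terms do not all align in phase there).

M_tri(2) = 51; |p(2)| = 29; equality at z=2: no.
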